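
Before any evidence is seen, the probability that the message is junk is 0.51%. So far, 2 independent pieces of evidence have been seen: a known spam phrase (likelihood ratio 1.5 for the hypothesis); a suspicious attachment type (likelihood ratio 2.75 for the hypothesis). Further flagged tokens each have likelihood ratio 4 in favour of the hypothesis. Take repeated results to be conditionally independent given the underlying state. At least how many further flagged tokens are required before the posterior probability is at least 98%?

6

Prior odds = 0.0051/0.9949 = 51/9949.
Combined Bayes factor of the evidence already in hand = 1.5 × 2.75 = 4.125.
Odds after that evidence = (51/9949) × 4.125 = 1683/79592.
Target odds = 0.98/0.02 = 49.
Need 4ⁿ ≥ 49 ÷ (1683/79592) = 3900008/1683.
4⁵ = 1024 falls short of 3900008/1683 but 4⁶ = 4096 reaches it, so n = 6.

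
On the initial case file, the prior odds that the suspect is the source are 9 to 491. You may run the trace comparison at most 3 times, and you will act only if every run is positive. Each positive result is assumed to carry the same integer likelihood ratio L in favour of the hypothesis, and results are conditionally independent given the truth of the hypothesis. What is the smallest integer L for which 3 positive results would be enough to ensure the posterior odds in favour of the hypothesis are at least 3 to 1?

Prior odds = 9/491.
Target odds = 3.
Need L³ ≥ 3 ÷ (9/491) = 491/3.
5³ = 125 < 491/3 ≤ 216 = 6³, so L = 6.

6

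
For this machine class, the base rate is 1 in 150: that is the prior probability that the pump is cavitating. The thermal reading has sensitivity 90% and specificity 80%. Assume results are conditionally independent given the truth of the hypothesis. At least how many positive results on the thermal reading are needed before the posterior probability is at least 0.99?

7

Prior odds = (1/150)/(149/150) = 1/149.
False-positive rate = 1 − 0.8 = 0.2; likelihood ratio of a positive = 0.9/0.2 = 4.5.
Target odds: 0.99 ÷ 0.01 = 99.
Require 4.5ⁿ ≥ 99 ÷ (1/149) = 14751.
4.5⁶ = 8303.765625 falls short of 14751 but 4.5⁷ = 4782969/128 reaches it, so n = 7.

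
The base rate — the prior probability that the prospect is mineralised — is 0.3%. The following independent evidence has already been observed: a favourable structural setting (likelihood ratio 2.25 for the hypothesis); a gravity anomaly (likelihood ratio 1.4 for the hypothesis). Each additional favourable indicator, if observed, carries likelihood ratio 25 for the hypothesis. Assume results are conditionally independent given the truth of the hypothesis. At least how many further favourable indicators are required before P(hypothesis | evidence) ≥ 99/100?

3

Prior odds = 0.003/0.997 = 3/997.
Combined Bayes factor of the evidence already in hand = 2.25 × 1.4 = 3.15.
Odds after that evidence = (3/997) × 3.15 = 189/19940.
Target odds = 0.99/0.01 = 99.
Need 25ⁿ ≥ 99 ÷ (189/19940) = 219340/21.
25² = 625 falls short of 219340/21 but 25³ = 15625 reaches it, so n = 3.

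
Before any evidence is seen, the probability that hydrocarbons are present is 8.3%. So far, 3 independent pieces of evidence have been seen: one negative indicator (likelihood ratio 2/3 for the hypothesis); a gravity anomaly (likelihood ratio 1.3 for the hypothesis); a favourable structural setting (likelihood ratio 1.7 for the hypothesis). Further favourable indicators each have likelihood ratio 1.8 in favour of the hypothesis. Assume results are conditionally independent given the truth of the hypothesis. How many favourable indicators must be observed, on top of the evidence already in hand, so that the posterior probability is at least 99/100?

12

Prior odds = 0.083/0.917 = 83/917.
Combined Bayes factor of the evidence already in hand = (2/3) × 1.3 × 1.7 = 221/150.
Odds after that evidence = (83/917) × 221/150 = 18343/137550.
Target odds = 0.99/0.01 = 99.
Need 1.8ⁿ ≥ 99 ÷ (18343/137550) = 13617450/18343.
1.8¹¹ ≈642.684 falls short of 13617450/18343 but 1.8¹² ≈1156.83 reaches it, so n = 12.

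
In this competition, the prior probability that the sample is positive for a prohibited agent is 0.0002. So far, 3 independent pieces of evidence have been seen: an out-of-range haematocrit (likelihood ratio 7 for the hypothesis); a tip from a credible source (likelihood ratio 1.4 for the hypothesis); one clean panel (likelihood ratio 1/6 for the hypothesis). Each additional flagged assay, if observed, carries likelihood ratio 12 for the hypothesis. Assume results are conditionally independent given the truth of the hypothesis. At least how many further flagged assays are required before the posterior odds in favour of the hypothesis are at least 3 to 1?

Prior odds = 0.0002/0.9998 = 1/4999.
Combined Bayes factor of the evidence already in hand = 7 × 1.4 × (1/6) = 49/30.
Odds after that evidence = (1/4999) × 49/30 = 49/149970.
Target odds = 3.
Need 12ⁿ ≥ 3 ÷ (49/149970) = 449910/49.
12³ = 1728 falls short of 449910/49 but 12⁴ = 20736 reaches it, so n = 4.

4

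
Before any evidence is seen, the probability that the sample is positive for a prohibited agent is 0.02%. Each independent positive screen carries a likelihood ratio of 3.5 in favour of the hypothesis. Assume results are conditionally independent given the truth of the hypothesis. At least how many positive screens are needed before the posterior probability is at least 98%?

Prior odds: 0.0002 ÷ 0.9998 = 1/4999.
Likelihood ratio per positive screen = 3.5.
Target posterior odds = 0.98/0.02 = 49.
Require 3.5ⁿ ≥ 49 ÷ (1/4999) = 244951.
3.5⁹ = 40353607/512 falls short of 244951 but 3.5¹⁰ = 282475249/1024 reaches it, so n = 10.

10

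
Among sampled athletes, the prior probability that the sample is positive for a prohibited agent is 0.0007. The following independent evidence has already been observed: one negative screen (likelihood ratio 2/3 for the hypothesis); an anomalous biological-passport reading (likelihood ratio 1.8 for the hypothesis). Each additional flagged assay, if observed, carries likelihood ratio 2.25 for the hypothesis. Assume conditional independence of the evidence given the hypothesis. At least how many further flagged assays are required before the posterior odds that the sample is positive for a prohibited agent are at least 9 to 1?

Prior odds = 0.0007/0.9993 = 7/9993.
Combined Bayes factor of the evidence already in hand = (2/3) × 1.8 = 1.2.
Odds after that evidence = (7/9993) × 1.2 = 14/16655.
Target odds = 9.
Need 2.25ⁿ ≥ 9 ÷ (14/16655) = 149895/14.
2.25¹¹ ≈7481.83 falls short of 149895/14 but 2.25¹² ≈16834.1 reaches it, so n = 12.

12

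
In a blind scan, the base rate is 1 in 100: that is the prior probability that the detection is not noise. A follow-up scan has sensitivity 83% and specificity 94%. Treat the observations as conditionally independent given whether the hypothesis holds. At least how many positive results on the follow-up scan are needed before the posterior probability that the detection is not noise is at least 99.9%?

5

Prior odds = 0.01/0.99 = 1/99.
False-positive rate = 1 − 0.94 = 0.06; likelihood ratio of a positive = 0.83/0.06 = 83/6.
Target posterior odds = 0.999/0.001 = 999.
Require (83/6)ⁿ ≥ 999 ÷ (1/99) = 98901.
(83/6)⁴ = 47458321/1296 falls short of 98901 but (83/6)⁵ ≈506564 reaches it, so n = 5.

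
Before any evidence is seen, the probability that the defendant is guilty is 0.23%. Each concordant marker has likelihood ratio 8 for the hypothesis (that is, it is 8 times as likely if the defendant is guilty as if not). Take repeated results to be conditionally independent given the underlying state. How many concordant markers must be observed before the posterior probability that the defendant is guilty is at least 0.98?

Prior odds = 0.0023/0.9977 = 23/9977.
Likelihood ratio per concordant marker = 8.
Target posterior odds = 0.98/0.02 = 49.
Need (23/9977) × 8ⁿ ≥ 49, i.e. 8ⁿ ≥ 488873/23.
8⁴ = 4096 falls short of 488873/23 but 8⁵ = 32768 reaches it, so n = 5.

5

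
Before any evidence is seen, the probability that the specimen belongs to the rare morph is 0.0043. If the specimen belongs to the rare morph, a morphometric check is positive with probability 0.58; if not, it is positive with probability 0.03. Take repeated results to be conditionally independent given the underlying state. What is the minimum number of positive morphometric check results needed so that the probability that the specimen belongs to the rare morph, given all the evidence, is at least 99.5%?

4

Prior odds: 0.0043 ÷ 0.9957 = 43/9957.
Likelihood ratio of a positive = 0.58/0.03 = 58/3.
Target odds: 0.995 ÷ 0.005 = 199.
Need (43/9957) × (58/3)ⁿ ≥ 199, i.e. (58/3)ⁿ ≥ 1981443/43.
(58/3)³ = 195112/27 falls short of 1981443/43 but (58/3)⁴ = 11316496/81 reaches it, so n = 4.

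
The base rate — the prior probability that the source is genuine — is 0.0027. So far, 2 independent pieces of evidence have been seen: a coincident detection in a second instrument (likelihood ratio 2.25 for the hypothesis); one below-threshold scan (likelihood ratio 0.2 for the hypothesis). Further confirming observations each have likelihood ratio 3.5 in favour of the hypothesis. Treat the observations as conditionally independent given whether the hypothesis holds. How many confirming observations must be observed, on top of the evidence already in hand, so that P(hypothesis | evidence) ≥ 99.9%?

11

Prior odds = 0.0027/0.9973 = 27/9973.
Combined Bayes factor of the evidence already in hand = 2.25 × 0.2 = 0.45.
Odds after that evidence = (27/9973) × 0.45 = 243/199460.
Target odds = 0.999/0.001 = 999.
Need 3.5ⁿ ≥ 999 ÷ (243/199460) = 7380020/9.
3.5¹⁰ = 282475249/1024 falls short of 7380020/9 but 3.5¹¹ ≈965492 reaches it, so n = 11.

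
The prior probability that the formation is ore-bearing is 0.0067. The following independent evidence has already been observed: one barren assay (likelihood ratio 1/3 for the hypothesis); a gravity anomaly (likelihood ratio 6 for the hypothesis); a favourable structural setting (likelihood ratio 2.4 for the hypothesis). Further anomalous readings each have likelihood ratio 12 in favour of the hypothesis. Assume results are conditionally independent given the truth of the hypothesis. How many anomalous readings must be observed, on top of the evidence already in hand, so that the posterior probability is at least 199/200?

4

Prior odds = 0.0067/0.9933 = 67/9933.
Combined Bayes factor of the evidence already in hand = (1/3) × 6 × 2.4 = 4.8.
Odds after that evidence = (67/9933) × 4.8 = 536/16555.
Target odds = 0.995/0.005 = 199.
Need 12ⁿ ≥ 199 ÷ (536/16555) = 3294445/536.
12³ = 1728 falls short of 3294445/536 but 12⁴ = 20736 reaches it, so n = 4.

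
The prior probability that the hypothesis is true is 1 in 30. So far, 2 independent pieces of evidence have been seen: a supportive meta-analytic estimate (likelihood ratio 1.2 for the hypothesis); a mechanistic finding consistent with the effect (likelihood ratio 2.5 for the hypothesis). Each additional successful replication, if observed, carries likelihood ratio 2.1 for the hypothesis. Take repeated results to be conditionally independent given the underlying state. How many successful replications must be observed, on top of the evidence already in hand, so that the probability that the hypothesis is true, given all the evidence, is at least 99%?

10

Prior odds = (1/30)/(29/30) = 1/29.
Combined Bayes factor of the evidence already in hand = 1.2 × 2.5 = 3.
Odds after that evidence = (1/29) × 3 = 3/29.
Target odds = 0.99/0.01 = 99.
Need 2.1ⁿ ≥ 99 ÷ (3/29) = 957.
2.1⁹ ≈794.28 falls short of 957 but 2.1¹⁰ ≈1667.99 reaches it, so n = 10.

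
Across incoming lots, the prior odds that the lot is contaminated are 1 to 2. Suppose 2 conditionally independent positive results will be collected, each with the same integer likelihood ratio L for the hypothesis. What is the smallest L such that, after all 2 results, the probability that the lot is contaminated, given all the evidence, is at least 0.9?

Prior odds = 0.5.
Target odds = 0.9/0.1 = 9.
Need L² ≥ 9 ÷ 0.5 = 18.
4² = 16 < 18 ≤ 25 = 5², so L = 5.

5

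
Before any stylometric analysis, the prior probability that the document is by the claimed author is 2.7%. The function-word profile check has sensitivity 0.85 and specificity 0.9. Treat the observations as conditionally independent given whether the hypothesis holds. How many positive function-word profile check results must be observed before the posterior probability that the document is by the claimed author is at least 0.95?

4

Prior odds: 0.027 ÷ 0.973 = 27/973.
False-positive rate = 1 − 0.9 = 0.1; likelihood ratio of a positive = 0.85/0.1 = 8.5.
Target odds: 0.95 ÷ 0.05 = 19.
Require 8.5ⁿ ≥ 19 ÷ (27/973) = 18487/27.
8.5³ = 614.125 falls short of 18487/27 but 8.5⁴ = 5220.0625 reaches it, so n = 4.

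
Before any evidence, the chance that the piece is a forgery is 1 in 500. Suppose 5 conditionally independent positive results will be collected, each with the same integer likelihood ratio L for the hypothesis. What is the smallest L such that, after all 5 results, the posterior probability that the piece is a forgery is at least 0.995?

Prior odds = 0.002/0.998 = 1/499.
Target odds = 0.995/0.005 = 199.
Need L⁵ ≥ 199 ÷ (1/499) = 99301.
9⁵ = 59049 < 99301 ≤ 100000 = 10⁵, so L = 10.

10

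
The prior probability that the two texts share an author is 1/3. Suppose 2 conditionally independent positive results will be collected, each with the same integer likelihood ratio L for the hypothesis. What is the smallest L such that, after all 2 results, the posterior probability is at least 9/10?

Prior odds = (1/3)/(2/3) = 0.5.
Target odds = 0.9/0.1 = 9.
Need L² ≥ 9 ÷ 0.5 = 18.
4² = 16 < 18 ≤ 25 = 5², so L = 5.

5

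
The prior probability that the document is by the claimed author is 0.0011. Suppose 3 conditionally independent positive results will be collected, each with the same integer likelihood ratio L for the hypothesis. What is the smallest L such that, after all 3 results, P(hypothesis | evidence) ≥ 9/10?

Prior odds = 0.0011/0.9989 = 11/9989.
Target odds = 0.9/0.1 = 9.
Need L³ ≥ 9 ÷ (11/9989) = 89901/11.
20³ = 8000 < 89901/11 ≤ 9261 = 21³, so L = 21.

21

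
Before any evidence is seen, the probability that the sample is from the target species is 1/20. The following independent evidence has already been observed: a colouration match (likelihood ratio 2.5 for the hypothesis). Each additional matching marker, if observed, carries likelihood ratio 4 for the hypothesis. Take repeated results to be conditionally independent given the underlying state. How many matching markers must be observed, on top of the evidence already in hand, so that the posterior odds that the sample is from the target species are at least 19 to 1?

4

Prior odds = 0.05/0.95 = 1/19.
Bayes factor of the evidence already in hand = 2.5.
Odds after that evidence = (1/19) × 2.5 = 5/38.
Target odds = 19.
Need 4ⁿ ≥ 19 ÷ (5/38) = 144.4.
4³ = 64 falls short of 144.4 but 4⁴ = 256 reaches it, so n = 4.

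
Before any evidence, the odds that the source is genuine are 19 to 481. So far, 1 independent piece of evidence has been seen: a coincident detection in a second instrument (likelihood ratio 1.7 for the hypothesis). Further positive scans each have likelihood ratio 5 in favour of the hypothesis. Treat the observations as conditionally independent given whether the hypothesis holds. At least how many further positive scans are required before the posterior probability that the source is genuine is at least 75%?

3

Prior odds = 19/481.
Bayes factor of the evidence already in hand = 1.7.
Odds after that evidence = (19/481) × 1.7 = 323/4810.
Target odds = 0.75/0.25 = 3.
Need 5ⁿ ≥ 3 ÷ (323/4810) = 14430/323.
5² = 25 falls short of 14430/323 but 5³ = 125 reaches it, so n = 3.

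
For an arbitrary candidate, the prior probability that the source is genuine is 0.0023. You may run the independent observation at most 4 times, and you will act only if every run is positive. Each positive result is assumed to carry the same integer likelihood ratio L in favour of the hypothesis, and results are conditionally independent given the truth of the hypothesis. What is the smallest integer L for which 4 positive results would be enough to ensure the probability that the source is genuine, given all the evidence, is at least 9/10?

Prior odds = 0.0023/0.9977 = 23/9977.
Target odds = 0.9/0.1 = 9.
Need L⁴ ≥ 9 ÷ (23/9977) = 89793/23.
7⁴ = 2401 < 89793/23 ≤ 4096 = 8⁴, so L = 8.

8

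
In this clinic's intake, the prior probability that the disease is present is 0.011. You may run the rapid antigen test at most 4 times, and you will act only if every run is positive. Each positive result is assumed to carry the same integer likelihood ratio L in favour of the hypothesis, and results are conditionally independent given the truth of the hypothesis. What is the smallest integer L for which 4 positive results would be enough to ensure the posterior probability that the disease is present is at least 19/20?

7

Prior odds = 0.011/0.989 = 11/989.
Target odds = 0.95/0.05 = 19.
Need L⁴ ≥ 19 ÷ (11/989) = 18791/11.
6⁴ = 1296 < 18791/11 ≤ 2401 = 7⁴, so L = 7.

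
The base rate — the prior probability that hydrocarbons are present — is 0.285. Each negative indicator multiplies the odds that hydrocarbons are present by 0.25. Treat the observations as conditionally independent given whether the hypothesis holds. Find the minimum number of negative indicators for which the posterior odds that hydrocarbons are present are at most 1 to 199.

Prior odds: 0.285 ÷ 0.715 = 57/143.
Likelihood ratio per negative indicator = 0.25.
Target odds = 1/199.
Require 0.25ⁿ ≤ 1/199 ÷ (57/143) = 143/11343.
0.25³ = 0.015625 is still above 143/11343 but 0.25⁴ = 0.00390625 is at or below it, so n = 4.

4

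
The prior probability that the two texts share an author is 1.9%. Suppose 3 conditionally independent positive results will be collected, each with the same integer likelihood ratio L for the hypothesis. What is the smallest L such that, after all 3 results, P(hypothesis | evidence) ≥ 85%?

Prior odds = 0.019/0.981 = 19/981.
Target odds = 0.85/0.15 = 17/3.
Need L³ ≥ 17/3 ÷ (19/981) = 5559/19.
6³ = 216 < 5559/19 ≤ 343 = 7³, so L = 7.

7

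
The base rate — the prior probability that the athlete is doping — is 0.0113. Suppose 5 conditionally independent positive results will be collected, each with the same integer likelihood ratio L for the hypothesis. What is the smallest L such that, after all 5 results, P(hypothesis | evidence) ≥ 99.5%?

Prior odds = 0.0113/0.9887 = 113/9887.
Target odds = 0.995/0.005 = 199.
Need L⁵ ≥ 199 ÷ (113/9887) = 1967513/113.
7⁵ = 16807 < 1967513/113 ≤ 32768 = 8⁵, so L = 8.

8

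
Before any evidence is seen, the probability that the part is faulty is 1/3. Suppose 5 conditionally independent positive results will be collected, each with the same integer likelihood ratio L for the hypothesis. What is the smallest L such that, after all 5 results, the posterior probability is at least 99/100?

Prior odds = (1/3)/(2/3) = 0.5.
Target odds = 0.99/0.01 = 99.
Need L⁵ ≥ 99 ÷ 0.5 = 198.
2⁵ = 32 < 198 ≤ 243 = 3⁵, so L = 3.

3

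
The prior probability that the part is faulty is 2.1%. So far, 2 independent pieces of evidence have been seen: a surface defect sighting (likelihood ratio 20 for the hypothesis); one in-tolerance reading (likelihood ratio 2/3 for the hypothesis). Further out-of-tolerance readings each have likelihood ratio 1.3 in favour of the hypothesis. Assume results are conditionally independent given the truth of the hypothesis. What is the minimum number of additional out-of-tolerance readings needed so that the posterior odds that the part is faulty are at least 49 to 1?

20

Prior odds = 0.021/0.979 = 21/979.
Combined Bayes factor of the evidence already in hand = 20 × (2/3) = 40/3.
Odds after that evidence = (21/979) × 40/3 = 280/979.
Target odds = 49.
Need 1.3ⁿ ≥ 49 ÷ (280/979) = 171.325.
1.3¹⁹ ≈146.192 falls short of 171.325 but 1.3²⁰ ≈190.05 reaches it, so n = 20.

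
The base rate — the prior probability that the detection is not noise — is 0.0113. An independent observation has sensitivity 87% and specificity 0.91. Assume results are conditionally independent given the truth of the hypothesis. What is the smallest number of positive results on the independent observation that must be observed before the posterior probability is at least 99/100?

4

Prior odds: 0.0113 ÷ 0.9887 = 113/9887.
False-positive rate = 1 − 0.91 = 0.09; likelihood ratio of a positive = 0.87/0.09 = 29/3.
Target odds: 0.99 ÷ 0.01 = 99.
Require (29/3)ⁿ ≥ 99 ÷ (113/9887) = 978813/113.
(29/3)³ = 24389/27 falls short of 978813/113 but (29/3)⁴ = 707281/81 reaches it, so n = 4.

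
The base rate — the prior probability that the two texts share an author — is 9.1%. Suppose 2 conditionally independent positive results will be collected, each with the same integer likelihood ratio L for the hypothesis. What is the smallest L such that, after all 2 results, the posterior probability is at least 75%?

6

Prior odds = 0.091/0.909 = 91/909.
Target odds = 0.75/0.25 = 3.
Need L² ≥ 3 ÷ (91/909) = 2727/91.
5² = 25 < 2727/91 ≤ 36 = 6², so L = 6.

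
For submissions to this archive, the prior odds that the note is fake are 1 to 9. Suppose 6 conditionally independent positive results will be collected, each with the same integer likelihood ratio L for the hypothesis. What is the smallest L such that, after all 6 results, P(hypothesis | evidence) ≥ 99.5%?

4

Prior odds = 1/9.
Target odds = 0.995/0.005 = 199.
Need L⁶ ≥ 199 ÷ (1/9) = 1791.
3⁶ = 729 < 1791 ≤ 4096 = 4⁶, so L = 4.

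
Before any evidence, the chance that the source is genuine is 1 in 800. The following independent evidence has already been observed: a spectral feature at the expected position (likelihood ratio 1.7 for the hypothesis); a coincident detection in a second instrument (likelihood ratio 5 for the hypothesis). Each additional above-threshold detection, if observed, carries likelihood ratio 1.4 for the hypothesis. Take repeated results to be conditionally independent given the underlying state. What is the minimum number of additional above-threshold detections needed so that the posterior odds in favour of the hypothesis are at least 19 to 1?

Prior odds = 0.00125/0.99875 = 1/799.
Combined Bayes factor of the evidence already in hand = 1.7 × 5 = 8.5.
Odds after that evidence = (1/799) × 8.5 = 1/94.
Target odds = 19.
Need 1.4ⁿ ≥ 19 ÷ (1/94) = 1786.
1.4²² ≈1639.9 falls short of 1786 but 1.4²³ ≈2295.86 reaches it, so n = 23.

23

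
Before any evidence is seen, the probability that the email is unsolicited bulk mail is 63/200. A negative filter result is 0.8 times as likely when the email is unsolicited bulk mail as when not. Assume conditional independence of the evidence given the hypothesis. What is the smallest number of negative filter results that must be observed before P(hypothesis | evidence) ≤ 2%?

Prior odds = 0.315/0.685 = 63/137.
Likelihood ratio per negative filter result = 0.8.
Target odds: 0.02 ÷ 0.98 = 1/49.
Require 0.8ⁿ ≤ 1/49 ÷ (63/137) = 137/3087.
0.8¹³ ≈0.0549756 is still above 137/3087 but 0.8¹⁴ ≈0.0439805 is at or below it, so n = 14.

14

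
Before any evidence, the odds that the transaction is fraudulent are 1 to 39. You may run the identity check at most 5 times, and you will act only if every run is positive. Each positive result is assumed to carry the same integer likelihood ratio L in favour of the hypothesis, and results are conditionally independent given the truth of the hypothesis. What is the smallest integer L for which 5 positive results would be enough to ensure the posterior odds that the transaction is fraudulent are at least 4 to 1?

3

Prior odds = 1/39.
Target odds = 4.
Need L⁵ ≥ 4 ÷ (1/39) = 156.
2⁵ = 32 < 156 ≤ 243 = 3⁵, so L = 3.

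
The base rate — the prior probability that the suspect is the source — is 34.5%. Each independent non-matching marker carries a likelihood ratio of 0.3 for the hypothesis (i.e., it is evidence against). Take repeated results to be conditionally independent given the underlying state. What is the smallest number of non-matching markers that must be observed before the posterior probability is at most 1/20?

Prior odds: 0.345 ÷ 0.655 = 69/131.
Likelihood ratio per non-matching marker = 0.3.
Target posterior odds = 0.05/0.95 = 1/19.
Need (69/131) × 0.3ⁿ ≤ 1/19, i.e. 0.3ⁿ ≤ 131/1311.
0.3¹ = 0.3 is still above 131/1311 but 0.3² = 0.09 is at or below it, so n = 2.

2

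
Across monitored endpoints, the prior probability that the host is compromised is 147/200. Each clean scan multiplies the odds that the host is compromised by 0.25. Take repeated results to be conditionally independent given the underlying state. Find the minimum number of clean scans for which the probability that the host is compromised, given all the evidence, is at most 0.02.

Prior odds: 0.735 ÷ 0.265 = 147/53.
Likelihood ratio per clean scan = 0.25.
Target odds: 0.02 ÷ 0.98 = 1/49.
Require 0.25ⁿ ≤ 1/49 ÷ (147/53) = 53/7203.
0.25³ = 0.015625 is still above 53/7203 but 0.25⁴ = 0.00390625 is at or below it, so n = 4.

4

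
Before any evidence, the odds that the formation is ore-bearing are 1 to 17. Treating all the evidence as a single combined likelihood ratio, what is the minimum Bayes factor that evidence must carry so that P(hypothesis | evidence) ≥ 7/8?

119

Prior odds = 1/17.
Target odds = 0.875/0.125 = 7.
Required Bayes factor = 7 ÷ (1/17) = 119.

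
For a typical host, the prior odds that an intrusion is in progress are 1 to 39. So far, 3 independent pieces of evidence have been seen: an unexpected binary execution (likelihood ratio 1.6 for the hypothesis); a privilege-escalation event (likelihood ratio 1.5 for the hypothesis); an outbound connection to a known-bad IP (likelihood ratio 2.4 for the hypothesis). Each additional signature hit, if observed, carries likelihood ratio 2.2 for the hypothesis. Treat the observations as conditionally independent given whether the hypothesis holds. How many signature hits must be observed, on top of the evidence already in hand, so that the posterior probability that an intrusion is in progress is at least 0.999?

Prior odds = 1/39.
Combined Bayes factor of the evidence already in hand = 1.6 × 1.5 × 2.4 = 5.76.
Odds after that evidence = (1/39) × 5.76 = 48/325.
Target odds = 0.999/0.001 = 999.
Need 2.2ⁿ ≥ 999 ÷ (48/325) = 6764.0625.
2.2¹¹ ≈5843.18 falls short of 6764.0625 but 2.2¹² ≈12855 reaches it, so n = 12.

12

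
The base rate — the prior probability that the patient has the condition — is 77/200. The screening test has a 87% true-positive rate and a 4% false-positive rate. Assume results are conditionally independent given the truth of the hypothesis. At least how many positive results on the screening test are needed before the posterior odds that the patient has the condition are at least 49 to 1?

Prior odds = 0.385/0.615 = 77/123.
Likelihood ratio of a positive result = 0.87/0.04 = 21.75.
Target odds = 49.
Need (77/123) × 21.75ⁿ ≥ 49, i.e. 21.75ⁿ ≥ 861/11.
21.75¹ = 21.75 falls short of 861/11 but 21.75² = 473.0625 reaches it, so n = 2.

2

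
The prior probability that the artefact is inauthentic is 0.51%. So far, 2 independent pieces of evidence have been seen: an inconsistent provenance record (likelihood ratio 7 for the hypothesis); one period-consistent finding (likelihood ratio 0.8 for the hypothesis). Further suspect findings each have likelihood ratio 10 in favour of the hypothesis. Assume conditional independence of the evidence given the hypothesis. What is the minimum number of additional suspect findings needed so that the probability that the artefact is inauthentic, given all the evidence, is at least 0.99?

4

Prior odds = 0.0051/0.9949 = 51/9949.
Combined Bayes factor of the evidence already in hand = 7 × 0.8 = 5.6.
Odds after that evidence = (51/9949) × 5.6 = 1428/49745.
Target odds = 0.99/0.01 = 99.
Need 10ⁿ ≥ 99 ÷ (1428/49745) = 1641585/476.
10³ = 1000 falls short of 1641585/476 but 10⁴ = 10000 reaches it, so n = 4.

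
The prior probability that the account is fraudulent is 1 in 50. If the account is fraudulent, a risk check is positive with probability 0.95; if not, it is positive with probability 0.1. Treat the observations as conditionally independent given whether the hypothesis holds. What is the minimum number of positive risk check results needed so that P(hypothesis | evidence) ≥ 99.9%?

Prior odds = 0.02/0.98 = 1/49.
Likelihood ratio of a positive = 0.95/0.1 = 9.5.
Target odds: 0.999 ÷ 0.001 = 999.
Require 9.5ⁿ ≥ 999 ÷ (1/49) = 48951.
9.5⁴ = 8145.0625 falls short of 48951 but 9.5⁵ = 77378.09375 reaches it, so n = 5.

5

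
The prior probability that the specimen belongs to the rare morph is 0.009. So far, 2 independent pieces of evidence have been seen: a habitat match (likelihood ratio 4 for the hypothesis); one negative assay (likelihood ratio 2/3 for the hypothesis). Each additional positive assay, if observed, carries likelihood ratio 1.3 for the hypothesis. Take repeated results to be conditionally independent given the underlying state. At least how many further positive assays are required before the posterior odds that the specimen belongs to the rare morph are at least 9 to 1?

Prior odds = 0.009/0.991 = 9/991.
Combined Bayes factor of the evidence already in hand = 4 × (2/3) = 8/3.
Odds after that evidence = (9/991) × 8/3 = 24/991.
Target odds = 9.
Need 1.3ⁿ ≥ 9 ÷ (24/991) = 371.625.
1.3²² ≈321.184 falls short of 371.625 but 1.3²³ ≈417.539 reaches it, so n = 23.

23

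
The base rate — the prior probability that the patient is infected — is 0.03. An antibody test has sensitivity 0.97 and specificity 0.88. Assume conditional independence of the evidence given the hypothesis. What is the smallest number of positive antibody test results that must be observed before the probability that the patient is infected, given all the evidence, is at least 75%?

Prior odds: 0.03 ÷ 0.97 = 3/97.
False-positive rate = 1 − 0.88 = 0.12; likelihood ratio of a positive = 0.97/0.12 = 97/12.
Target odds: 0.75 ÷ 0.25 = 3.
Need (3/97) × (97/12)ⁿ ≥ 3, i.e. (97/12)ⁿ ≥ 97.
(97/12)² = 9409/144 falls short of 97 but (97/12)³ = 912673/1728 reaches it, so n = 3.

3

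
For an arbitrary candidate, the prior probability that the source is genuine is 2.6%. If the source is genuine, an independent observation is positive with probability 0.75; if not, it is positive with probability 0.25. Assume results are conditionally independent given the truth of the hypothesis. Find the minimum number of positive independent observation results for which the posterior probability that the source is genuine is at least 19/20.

Prior odds: 0.026 ÷ 0.974 = 13/487.
Likelihood ratio of a positive = 0.75/0.25 = 3.
Target odds: 0.95 ÷ 0.05 = 19.
Need (13/487) × 3ⁿ ≥ 19, i.e. 3ⁿ ≥ 9253/13.
3⁵ = 243 falls short of 9253/13 but 3⁶ = 729 reaches it, so n = 6.

6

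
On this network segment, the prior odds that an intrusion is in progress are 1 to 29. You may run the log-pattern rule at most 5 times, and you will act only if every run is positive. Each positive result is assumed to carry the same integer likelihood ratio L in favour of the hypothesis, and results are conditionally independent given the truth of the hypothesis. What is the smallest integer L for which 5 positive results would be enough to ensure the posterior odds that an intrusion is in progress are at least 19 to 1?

4

Prior odds = 1/29.
Target odds = 19.
Need L⁵ ≥ 19 ÷ (1/29) = 551.
3⁵ = 243 < 551 ≤ 1024 = 4⁵, so L = 4.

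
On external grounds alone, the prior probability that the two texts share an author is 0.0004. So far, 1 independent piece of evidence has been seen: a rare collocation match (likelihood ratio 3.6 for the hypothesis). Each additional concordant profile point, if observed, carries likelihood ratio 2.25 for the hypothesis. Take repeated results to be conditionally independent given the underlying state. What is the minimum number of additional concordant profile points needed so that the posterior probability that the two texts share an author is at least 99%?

14

Prior odds = 0.0004/0.9996 = 1/2499.
Bayes factor of the evidence already in hand = 3.6.
Odds after that evidence = (1/2499) × 3.6 = 6/4165.
Target odds = 0.99/0.01 = 99.
Need 2.25ⁿ ≥ 99 ÷ (6/4165) = 68722.5.
2.25¹³ ≈37876.8 falls short of 68722.5 but 2.25¹⁴ ≈85222.7 reaches it, so n = 14.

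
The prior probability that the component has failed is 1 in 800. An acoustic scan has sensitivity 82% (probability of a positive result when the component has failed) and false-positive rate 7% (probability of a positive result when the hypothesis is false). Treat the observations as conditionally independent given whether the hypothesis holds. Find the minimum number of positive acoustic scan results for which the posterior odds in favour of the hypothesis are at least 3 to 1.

Prior odds = 0.00125/0.99875 = 1/799.
Likelihood ratio of a positive result = 0.82/0.07 = 82/7.
Target odds = 3.
Need (1/799) × (82/7)ⁿ ≥ 3, i.e. (82/7)ⁿ ≥ 2397.
(82/7)³ = 551368/343 falls short of 2397 but (82/7)⁴ = 45212176/2401 reaches it, so n = 4.

4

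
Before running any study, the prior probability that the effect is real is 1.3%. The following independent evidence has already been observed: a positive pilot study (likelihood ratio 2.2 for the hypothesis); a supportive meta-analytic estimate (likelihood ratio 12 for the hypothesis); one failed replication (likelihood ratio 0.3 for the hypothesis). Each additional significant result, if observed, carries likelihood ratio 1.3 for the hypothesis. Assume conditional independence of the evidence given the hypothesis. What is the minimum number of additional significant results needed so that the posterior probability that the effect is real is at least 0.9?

17

Prior odds = 0.013/0.987 = 13/987.
Combined Bayes factor of the evidence already in hand = 2.2 × 12 × 0.3 = 7.92.
Odds after that evidence = (13/987) × 7.92 = 858/8225.
Target odds = 0.9/0.1 = 9.
Need 1.3ⁿ ≥ 9 ÷ (858/8225) = 24675/286.
1.3¹⁶ ≈66.5417 falls short of 24675/286 but 1.3¹⁷ ≈86.5042 reaches it, so n = 17.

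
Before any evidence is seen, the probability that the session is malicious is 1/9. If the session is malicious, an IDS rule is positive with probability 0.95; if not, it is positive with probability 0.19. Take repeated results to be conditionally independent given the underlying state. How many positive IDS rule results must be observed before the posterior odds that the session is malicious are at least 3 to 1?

2

Prior odds: (1/9) ÷ (8/9) = 0.125.
Likelihood ratio of a positive = 0.95/0.19 = 5.
Target odds = 3.
Need 0.125 × 5ⁿ ≥ 3, i.e. 5ⁿ ≥ 24.
5¹ = 5 falls short of 24 but 5² = 25 reaches it, so n = 2.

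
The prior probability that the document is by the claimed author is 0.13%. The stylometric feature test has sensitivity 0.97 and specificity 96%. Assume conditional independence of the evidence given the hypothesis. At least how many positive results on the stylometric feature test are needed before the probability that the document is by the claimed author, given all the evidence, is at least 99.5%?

Prior odds = 0.0013/0.9987 = 13/9987.
False-positive rate = 1 − 0.96 = 0.04; likelihood ratio of a positive = 0.97/0.04 = 24.25.
Target odds: 0.995 ÷ 0.005 = 199.
Require 24.25ⁿ ≥ 199 ÷ (13/9987) = 1987413/13.
24.25³ = 912673/64 falls short of 1987413/13 but 24.25⁴ = 88529281/256 reaches it, so n = 4.

4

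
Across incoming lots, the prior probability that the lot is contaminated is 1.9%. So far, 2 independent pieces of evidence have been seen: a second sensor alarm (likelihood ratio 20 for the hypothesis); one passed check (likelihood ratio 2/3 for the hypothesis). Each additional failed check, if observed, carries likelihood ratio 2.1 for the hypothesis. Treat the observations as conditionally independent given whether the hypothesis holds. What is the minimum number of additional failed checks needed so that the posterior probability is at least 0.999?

12

Prior odds = 0.019/0.981 = 19/981.
Combined Bayes factor of the evidence already in hand = 20 × (2/3) = 40/3.
Odds after that evidence = (19/981) × 40/3 = 760/2943.
Target odds = 0.999/0.001 = 999.
Need 2.1ⁿ ≥ 999 ÷ (760/2943) = 2940057/760.
2.1¹¹ ≈3502.78 falls short of 2940057/760 but 2.1¹² ≈7355.83 reaches it, so n = 12.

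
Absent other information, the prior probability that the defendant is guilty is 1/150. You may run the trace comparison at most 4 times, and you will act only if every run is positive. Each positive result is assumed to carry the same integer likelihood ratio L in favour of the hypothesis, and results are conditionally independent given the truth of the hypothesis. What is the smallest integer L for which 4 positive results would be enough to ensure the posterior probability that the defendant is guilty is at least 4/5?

5

Prior odds = (1/150)/(149/150) = 1/149.
Target odds = 0.8/0.2 = 4.
Need L⁴ ≥ 4 ÷ (1/149) = 596.
4⁴ = 256 < 596 ≤ 625 = 5⁴, so L = 5.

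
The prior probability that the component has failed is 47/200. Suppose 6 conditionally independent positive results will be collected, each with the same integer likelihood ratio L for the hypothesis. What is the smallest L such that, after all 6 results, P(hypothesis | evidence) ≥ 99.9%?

Prior odds = 0.235/0.765 = 47/153.
Target odds = 0.999/0.001 = 999.
Need L⁶ ≥ 999 ÷ (47/153) = 152847/47.
3⁶ = 729 < 152847/47 ≤ 4096 = 4⁶, so L = 4.

4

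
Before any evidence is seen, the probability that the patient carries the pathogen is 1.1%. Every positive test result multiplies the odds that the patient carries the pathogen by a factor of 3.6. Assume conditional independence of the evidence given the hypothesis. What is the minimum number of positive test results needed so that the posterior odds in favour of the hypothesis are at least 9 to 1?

Prior odds: 0.011 ÷ 0.989 = 11/989.
Likelihood ratio per positive test result = 3.6.
Target odds = 9.
Require 3.6ⁿ ≥ 9 ÷ (11/989) = 8901/11.
3.6⁵ = 604.66176 falls short of 8901/11 but 3.6⁶ = 34012224/15625 reaches it, so n = 6.

6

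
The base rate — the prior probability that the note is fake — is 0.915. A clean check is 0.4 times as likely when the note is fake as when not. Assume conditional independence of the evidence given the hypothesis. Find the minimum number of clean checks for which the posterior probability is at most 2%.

Prior odds: 0.915 ÷ 0.085 = 183/17.
Likelihood ratio per clean check = 0.4.
Target odds: 0.02 ÷ 0.98 = 1/49.
Need (183/17) × 0.4ⁿ ≤ 1/49, i.e. 0.4ⁿ ≤ 17/8967.
0.4⁶ = 64/15625 is still above 17/8967 but 0.4⁷ = 128/78125 is at or below it, so n = 7.

7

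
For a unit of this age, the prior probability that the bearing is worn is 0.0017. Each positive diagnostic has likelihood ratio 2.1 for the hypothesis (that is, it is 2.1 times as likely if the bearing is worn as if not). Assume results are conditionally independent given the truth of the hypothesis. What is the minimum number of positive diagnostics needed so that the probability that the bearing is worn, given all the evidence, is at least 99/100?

15

Prior odds: 0.0017 ÷ 0.9983 = 17/9983.
Likelihood ratio per positive diagnostic = 2.1.
Target odds: 0.99 ÷ 0.01 = 99.
Need (17/9983) × 2.1ⁿ ≥ 99, i.e. 2.1ⁿ ≥ 988317/17.
2.1¹⁴ ≈32439.2 falls short of 988317/17 but 2.1¹⁵ ≈68122.3 reaches it, so n = 15.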